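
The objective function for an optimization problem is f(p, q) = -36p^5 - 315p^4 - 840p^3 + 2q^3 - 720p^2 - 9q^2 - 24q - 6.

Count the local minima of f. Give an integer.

2

f separates as a function of p plus a function of q, so ∇f=0 decouples.
∂f/∂p = -180p(p + 1)(p + 2)(p + 4) = 0 at p ∈ {-4, -2, -1, 0}; ∂f/∂q = 6(q - 4)(q + 1) = 0 at q ∈ {-1, 4}.
The Hessian is diagonal: diag(f_pp, f_qq). Second derivatives: f_pp(-4)=4320, f_pp(-2)=-720, f_pp(-1)=540, f_pp(0)=-1440; f_qq(-1)=-30, f_qq(4)=30.
Local minima occur where both diagonal entries positive: (-4, 4), (-1, 4). Count: 2.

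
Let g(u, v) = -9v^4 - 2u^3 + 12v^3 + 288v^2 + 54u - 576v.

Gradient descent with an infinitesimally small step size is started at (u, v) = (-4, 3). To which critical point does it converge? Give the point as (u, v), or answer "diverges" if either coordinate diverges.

g is separable, so gradient descent decouples: u follows -∂g/∂u, v follows -∂g/∂v.
∂g/∂u = -6(u - 3)(u + 3); at u=-4 this is -42, so u increases.
∂g/∂v = -36(v - 4)(v - 1)(v + 4); at v=3 this is 504, so v decreases.
u converges to its nearest critical value -3 (a local min of the u-part); v converges to 1. The iterate converges to (-3, 1).

(-3, 1)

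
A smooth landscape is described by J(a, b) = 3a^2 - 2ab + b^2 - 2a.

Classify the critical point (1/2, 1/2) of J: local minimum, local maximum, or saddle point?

local minimum

The Hessian of J is constant: H = [[6, -2], [-2, 2]].
det(H) = 6·2 − (-2)² = 8.
det(H) > 0 and tr(H) = 8 > 0, so H is positive definite and the point is a local minimum.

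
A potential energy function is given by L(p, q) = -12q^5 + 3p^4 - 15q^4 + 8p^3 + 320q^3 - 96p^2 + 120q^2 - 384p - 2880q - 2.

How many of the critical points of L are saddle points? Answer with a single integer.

L separates as a function of p plus a function of q, so ∇L=0 decouples.
∂L/∂p = 12(p - 4)(p + 2)(p + 4) = 0 at p ∈ {-4, -2, 4}; ∂L/∂q = -60(q - 3)(q - 2)(q + 2)(q + 4) = 0 at q ∈ {-4, -2, 2, 3}.
The Hessian is diagonal: diag(L_pp, L_qq). Second derivatives: L_pp(-4)=192, L_pp(-2)=-144, L_pp(4)=576; L_qq(-4)=5040, L_qq(-2)=-2400, L_qq(2)=1440, L_qq(3)=-2100.
Saddle points occur where the two diagonal entries have opposite signs: (-4, -2), (-4, 3), (-2, -4), (-2, 2), (4, -2), (4, 3). Count: 6.

6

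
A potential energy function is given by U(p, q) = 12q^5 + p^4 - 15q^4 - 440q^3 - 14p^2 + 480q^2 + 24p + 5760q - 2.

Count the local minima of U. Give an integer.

4

U separates as a function of p plus a function of q, so ∇U=0 decouples.
∂U/∂p = 4(p - 2)(p - 1)(p + 3) = 0 at p ∈ {-3, 1, 2}; ∂U/∂q = 60(q - 4)(q - 3)(q + 2)(q + 4) = 0 at q ∈ {-4, -2, 3, 4}.
The Hessian is diagonal: diag(U_pp, U_qq). Second derivatives: U_pp(-3)=80, U_pp(1)=-16, U_pp(2)=20; U_qq(-4)=-6720, U_qq(-2)=3600, U_qq(3)=-2100, U_qq(4)=2880.
Local minima occur where both diagonal entries positive: (-3, -2), (-3, 4), (2, -2), (2, 4). Count: 4.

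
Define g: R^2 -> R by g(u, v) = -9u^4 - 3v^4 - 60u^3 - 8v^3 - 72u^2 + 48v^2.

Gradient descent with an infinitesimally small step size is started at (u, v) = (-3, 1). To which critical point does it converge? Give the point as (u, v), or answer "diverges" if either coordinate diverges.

(-1, 0)

g is separable, so gradient descent decouples: u follows -∂g/∂u, v follows -∂g/∂v.
∂g/∂u = -36u(u + 1)(u + 4); at u=-3 this is -216, so u increases.
∂g/∂v = -12v(v - 2)(v + 4); at v=1 this is 60, so v decreases.
u converges to its nearest critical value -1 (a local min of the u-part); v converges to 0. The iterate converges to (-1, 0).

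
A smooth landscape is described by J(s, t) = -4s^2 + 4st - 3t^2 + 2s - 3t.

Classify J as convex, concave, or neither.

J is quadratic, so its Hessian is the constant matrix H = [[-8, 4], [4, -6]].
det(H) = 32, tr(H) = -14.
det(H) > 0 and tr(H) < 0, so H is negative definite everywhere: concave.

concave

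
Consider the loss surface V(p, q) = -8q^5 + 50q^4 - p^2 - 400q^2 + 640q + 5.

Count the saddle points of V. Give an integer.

2

V separates as a function of p plus a function of q, so ∇V=0 decouples.
∂V/∂p = -2p = 0 at p ∈ {0}; ∂V/∂q = -40(q - 4)(q - 2)(q - 1)(q + 2) = 0 at q ∈ {-2, 1, 2, 4}.
The Hessian is diagonal: diag(V_pp, V_qq). Second derivatives: V_pp(0)=-2; V_qq(-2)=2880, V_qq(1)=-360, V_qq(2)=320, V_qq(4)=-1440.
Saddle points occur where the two diagonal entries have opposite signs: (0, -2), (0, 2). Count: 2.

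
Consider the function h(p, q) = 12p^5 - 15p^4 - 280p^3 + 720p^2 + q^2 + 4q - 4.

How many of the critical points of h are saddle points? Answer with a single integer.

2

h separates as a function of p plus a function of q, so ∇h=0 decouples.
∂h/∂p = 60p(p - 3)(p - 2)(p + 4) = 0 at p ∈ {-4, 0, 2, 3}; ∂h/∂q = 2(q + 2) = 0 at q ∈ {-2}.
The Hessian is diagonal: diag(h_pp, h_qq). Second derivatives: h_pp(-4)=-10080, h_pp(0)=1440, h_pp(2)=-720, h_pp(3)=1260; h_qq(-2)=2.
Saddle points occur where the two diagonal entries have opposite signs: (-4, -2), (2, -2). Count: 2.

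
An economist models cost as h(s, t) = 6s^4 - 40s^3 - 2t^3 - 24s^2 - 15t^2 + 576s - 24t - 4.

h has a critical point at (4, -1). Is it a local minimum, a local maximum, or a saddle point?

saddle point

The mixed partial ∂²h/∂s∂t is 0, so the Hessian at any point is diag(h_ss, h_tt) = diag(24(3s^2 - 10s - 2), -6(2t + 5)).
At (4, -1): H = diag(144, -18).
The eigenvalues have opposite signs, so H is indefinite: a saddle point.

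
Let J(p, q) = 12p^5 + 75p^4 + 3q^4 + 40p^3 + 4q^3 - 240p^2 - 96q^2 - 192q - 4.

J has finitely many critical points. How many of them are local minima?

J separates as a function of p plus a function of q, so ∇J=0 decouples.
∂J/∂p = 60p(p - 1)(p + 2)(p + 4) = 0 at p ∈ {-4, -2, 0, 1}; ∂J/∂q = 12(q - 4)(q + 1)(q + 4) = 0 at q ∈ {-4, -1, 4}.
The Hessian is diagonal: diag(J_pp, J_qq). Second derivatives: J_pp(-4)=-2400, J_pp(-2)=720, J_pp(0)=-480, J_pp(1)=900; J_qq(-4)=288, J_qq(-1)=-180, J_qq(4)=480.
Local minima occur where both diagonal entries positive: (-2, -4), (-2, 4), (1, -4), (1, 4). Count: 4.

4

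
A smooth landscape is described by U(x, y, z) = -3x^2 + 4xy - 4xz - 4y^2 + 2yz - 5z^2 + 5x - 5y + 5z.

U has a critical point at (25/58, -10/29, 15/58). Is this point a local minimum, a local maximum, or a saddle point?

The Hessian is constant: H = [[-6, 4, -4], [4, -8, 2], [-4, 2, -10]].
Leading principal minors: Δ₁ = -6, Δ₂ = 32, Δ₃ = -232.
The minors alternate sign starting negative (−, +, −), so H is negative definite: a local maximum.

local maximum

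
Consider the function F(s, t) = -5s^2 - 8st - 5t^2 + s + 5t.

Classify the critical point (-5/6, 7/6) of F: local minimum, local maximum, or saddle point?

local maximum

The Hessian of F is constant: H = [[-10, -8], [-8, -10]].
det(H) = (-10)·(-10) − (-8)² = 36.
det(H) > 0 and tr(H) = -20 < 0, so H is negative definite and the point is a local maximum.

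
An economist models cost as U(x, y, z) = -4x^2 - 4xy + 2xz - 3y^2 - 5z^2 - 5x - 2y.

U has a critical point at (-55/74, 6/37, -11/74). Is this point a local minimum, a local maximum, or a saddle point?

The Hessian is constant: H = [[-8, -4, 2], [-4, -6, 0], [2, 0, -10]].
Leading principal minors: Δ₁ = -8, Δ₂ = 32, Δ₃ = -296.
The minors alternate sign starting negative (−, +, −), so H is negative definite: a local maximum.

local maximum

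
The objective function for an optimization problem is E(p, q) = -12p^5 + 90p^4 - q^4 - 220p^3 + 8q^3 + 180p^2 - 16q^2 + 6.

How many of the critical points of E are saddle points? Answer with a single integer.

E separates as a function of p plus a function of q, so ∇E=0 decouples.
∂E/∂p = -60p(p - 3)(p - 2)(p - 1) = 0 at p ∈ {0, 1, 2, 3}; ∂E/∂q = -4q(q - 4)(q - 2) = 0 at q ∈ {0, 2, 4}.
The Hessian is diagonal: diag(E_pp, E_qq). Second derivatives: E_pp(0)=360, E_pp(1)=-120, E_pp(2)=120, E_pp(3)=-360; E_qq(0)=-32, E_qq(2)=16, E_qq(4)=-32.
Saddle points occur where the two diagonal entries have opposite signs: (0, 0), (0, 4), (1, 2), (2, 0), (2, 4), (3, 2). Count: 6.

6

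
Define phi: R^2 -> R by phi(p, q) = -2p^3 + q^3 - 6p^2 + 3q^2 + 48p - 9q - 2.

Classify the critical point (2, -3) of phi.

local maximum

The mixed partial ∂²phi/∂p∂q is 0, so the Hessian at any point is diag(phi_pp, phi_qq) = diag(-12(p + 1), 6(q + 1)).
At (2, -3): H = diag(-36, -12).
Both eigenvalues are negative, so H is negative definite: a local maximum.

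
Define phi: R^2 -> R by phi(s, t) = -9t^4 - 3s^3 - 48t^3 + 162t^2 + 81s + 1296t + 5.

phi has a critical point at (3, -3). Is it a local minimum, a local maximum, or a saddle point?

The mixed partial ∂²phi/∂s∂t is 0, so the Hessian at any point is diag(phi_ss, phi_tt) = diag(-18s, 36(-3t^2 - 8t + 9)).
At (3, -3): H = diag(-54, 216).
The eigenvalues have opposite signs, so H is indefinite: a saddle point.

saddle point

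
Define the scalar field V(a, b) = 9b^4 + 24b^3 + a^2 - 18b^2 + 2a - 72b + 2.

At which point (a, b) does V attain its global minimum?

V(a,b) separates as P(a) + Q(b) + 2, so its minimum is min P + min Q + 2.
P'(a) = 2a + 2 vanishes at a ∈ {-1}; Q'(b) = 36(b - 1)(b + 1)(b + 2) vanishes at b ∈ {-2, -1, 1}.
Local minima of P (where P''>0): P(-1)=-1. Local minima of Q: Q(-2)=24, Q(1)=-57.
So the global minimum of V is P(-1) + Q(1) + 2 = -1 − 57 + 2 = -56, attained at (-1, 1).

(-1, 1)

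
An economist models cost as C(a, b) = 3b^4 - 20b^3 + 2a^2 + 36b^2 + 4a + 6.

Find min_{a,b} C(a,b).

C(a,b) separates as P(a) + Q(b) + 6, so its minimum is min P + min Q + 6.
P'(a) = 4a + 4 vanishes at a ∈ {-1}; Q'(b) = 12b(b - 3)(b - 2) vanishes at b ∈ {0, 2, 3}.
Local minima of P (where P''>0): P(-1)=-2. Local minima of Q: Q(0)=0, Q(3)=27.
So the global minimum of C is P(-1) + Q(0) + 6 = -2 + 0 + 6 = 4, attained at (-1, 0).

4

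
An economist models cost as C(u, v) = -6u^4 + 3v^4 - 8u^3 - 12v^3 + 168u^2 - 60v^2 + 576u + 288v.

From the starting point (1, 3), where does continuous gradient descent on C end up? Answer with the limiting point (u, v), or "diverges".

C is separable, so gradient descent decouples: u follows -∂C/∂u, v follows -∂C/∂v.
∂C/∂u = -24(u - 4)(u + 2)(u + 3); at u=1 this is 864, so u decreases.
∂C/∂v = 12(v - 4)(v - 2)(v + 3); at v=3 this is -72, so v increases.
u converges to its nearest critical value -2 (a local min of the u-part); v converges to 4. The iterate converges to (-2, 4).

(-2, 4)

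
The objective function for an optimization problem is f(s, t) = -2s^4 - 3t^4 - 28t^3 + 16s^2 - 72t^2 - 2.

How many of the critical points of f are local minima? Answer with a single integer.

f separates as a function of s plus a function of t, so ∇f=0 decouples.
∂f/∂s = -8s(s - 2)(s + 2) = 0 at s ∈ {-2, 0, 2}; ∂f/∂t = -12t(t + 3)(t + 4) = 0 at t ∈ {-4, -3, 0}.
The Hessian is diagonal: diag(f_ss, f_tt). Second derivatives: f_ss(-2)=-64, f_ss(0)=32, f_ss(2)=-64; f_tt(-4)=-48, f_tt(-3)=36, f_tt(0)=-144.
Local minima occur where both diagonal entries positive: (0, -3). Count: 1.

1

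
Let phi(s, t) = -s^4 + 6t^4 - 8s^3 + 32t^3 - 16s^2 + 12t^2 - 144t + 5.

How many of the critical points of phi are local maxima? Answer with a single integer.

phi separates as a function of s plus a function of t, so ∇phi=0 decouples.
∂phi/∂s = -4s(s + 2)(s + 4) = 0 at s ∈ {-4, -2, 0}; ∂phi/∂t = 24(t - 1)(t + 2)(t + 3) = 0 at t ∈ {-3, -2, 1}.
The Hessian is diagonal: diag(phi_ss, phi_tt). Second derivatives: phi_ss(-4)=-32, phi_ss(-2)=16, phi_ss(0)=-32; phi_tt(-3)=96, phi_tt(-2)=-72, phi_tt(1)=288.
Local maxima occur where both diagonal entries negative: (-4, -2), (0, -2). Count: 2.

2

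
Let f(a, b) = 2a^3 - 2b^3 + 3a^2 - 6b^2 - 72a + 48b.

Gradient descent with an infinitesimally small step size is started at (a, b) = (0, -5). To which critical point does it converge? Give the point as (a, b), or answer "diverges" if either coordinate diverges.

f is separable, so gradient descent decouples: a follows -∂f/∂a, b follows -∂f/∂b.
∂f/∂a = 6(a - 3)(a + 4); at a=0 this is -72, so a increases.
∂f/∂b = -6(b - 2)(b + 4); at b=-5 this is -42, so b increases.
a converges to its nearest critical value 3 (a local min of the a-part); b converges to -4. The iterate converges to (3, -4).

(3, -4)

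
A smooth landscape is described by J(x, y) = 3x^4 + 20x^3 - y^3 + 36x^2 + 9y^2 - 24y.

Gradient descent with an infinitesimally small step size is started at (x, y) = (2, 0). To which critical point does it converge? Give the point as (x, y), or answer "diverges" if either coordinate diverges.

J is separable, so gradient descent decouples: x follows -∂J/∂x, y follows -∂J/∂y.
∂J/∂x = 12x(x + 2)(x + 3); at x=2 this is 480, so x decreases.
∂J/∂y = -3(y - 4)(y - 2); at y=0 this is -24, so y increases.
x converges to its nearest critical value 0 (a local min of the x-part); y converges to 2. The iterate converges to (0, 2).

(0, 2)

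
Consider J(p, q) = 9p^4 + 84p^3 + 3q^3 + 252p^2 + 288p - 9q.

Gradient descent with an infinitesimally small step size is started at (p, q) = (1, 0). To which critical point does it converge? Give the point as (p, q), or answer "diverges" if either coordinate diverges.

(-1, 1)

J is separable, so gradient descent decouples: p follows -∂J/∂p, q follows -∂J/∂q.
∂J/∂p = 36(p + 1)(p + 2)(p + 4); at p=1 this is 1080, so p decreases.
∂J/∂q = 9(q - 1)(q + 1); at q=0 this is -9, so q increases.
p converges to its nearest critical value -1 (a local min of the p-part); q converges to 1. The iterate converges to (-1, 1).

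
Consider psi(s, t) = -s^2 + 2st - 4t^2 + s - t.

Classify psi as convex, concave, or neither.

concave

psi is quadratic, so its Hessian is the constant matrix H = [[-2, 2], [2, -8]].
det(H) = 12, tr(H) = -10.
det(H) > 0 and tr(H) < 0, so H is negative definite everywhere: concave.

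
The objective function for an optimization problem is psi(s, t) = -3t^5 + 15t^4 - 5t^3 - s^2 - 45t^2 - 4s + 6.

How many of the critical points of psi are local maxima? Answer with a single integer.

2

psi separates as a function of s plus a function of t, so ∇psi=0 decouples.
∂psi/∂s = -2(s + 2) = 0 at s ∈ {-2}; ∂psi/∂t = -15t(t - 3)(t - 2)(t + 1) = 0 at t ∈ {-1, 0, 2, 3}.
The Hessian is diagonal: diag(psi_ss, psi_tt). Second derivatives: psi_ss(-2)=-2; psi_tt(-1)=180, psi_tt(0)=-90, psi_tt(2)=90, psi_tt(3)=-180.
Local maxima occur where both diagonal entries negative: (-2, 0), (-2, 3). Count: 2.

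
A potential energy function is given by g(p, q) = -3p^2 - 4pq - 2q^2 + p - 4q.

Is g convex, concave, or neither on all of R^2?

g is quadratic, so its Hessian is the constant matrix H = [[-6, -4], [-4, -4]].
det(H) = 8, tr(H) = -10.
det(H) > 0 and tr(H) < 0, so H is negative definite everywhere: concave.

concave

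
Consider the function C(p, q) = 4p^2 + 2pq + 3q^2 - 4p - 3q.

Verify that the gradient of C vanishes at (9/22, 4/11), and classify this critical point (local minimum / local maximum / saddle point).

local minimum

∇C = (8p + 2q - 4, 2p + 6q - 3); substituting (9/22, 4/11) gives ∇C = (0, 0), so (9/22, 4/11) is indeed a critical point.
The Hessian of C is constant: H = [[8, 2], [2, 6]].
det(H) = 8·6 − 2² = 44.
det(H) > 0 and tr(H) = 14 > 0, so H is positive definite and the point is a local minimum.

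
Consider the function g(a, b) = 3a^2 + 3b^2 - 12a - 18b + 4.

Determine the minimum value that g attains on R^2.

-35

g(a,b) separates as P(a) + Q(b) + 4, so its minimum is min P + min Q + 4.
P'(a) = 6a - 12 vanishes at a ∈ {2}; Q'(b) = 6b - 18 vanishes at b ∈ {3}.
Local minima of P (where P''>0): P(2)=-12. Local minima of Q: Q(3)=-27.
So the global minimum of g is P(2) + Q(3) + 4 = -12 − 27 + 4 = -35, attained at (2, 3).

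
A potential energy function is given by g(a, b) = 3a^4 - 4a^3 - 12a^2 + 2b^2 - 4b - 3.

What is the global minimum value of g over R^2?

g(a,b) separates as P(a) + Q(b) − 3, so its minimum is min P + min Q − 3.
P'(a) = 12a(a - 2)(a + 1) vanishes at a ∈ {-1, 0, 2}; Q'(b) = 4b - 4 vanishes at b ∈ {1}.
Local minima of P (where P''>0): P(-1)=-5, P(2)=-32. Local minima of Q: Q(1)=-2.
So the global minimum of g is P(2) + Q(1) − 3 = -32 − 2 − 3 = -37, attained at (2, 1).

-37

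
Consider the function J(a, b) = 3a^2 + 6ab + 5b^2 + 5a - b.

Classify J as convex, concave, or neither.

convex

J is quadratic, so its Hessian is the constant matrix H = [[6, 6], [6, 10]].
det(H) = 24, tr(H) = 16.
det(H) > 0 and tr(H) > 0, so H is positive definite everywhere: convex.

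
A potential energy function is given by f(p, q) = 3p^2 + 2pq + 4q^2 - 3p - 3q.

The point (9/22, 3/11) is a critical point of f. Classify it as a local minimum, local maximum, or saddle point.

The Hessian of f is constant: H = [[6, 2], [2, 8]].
det(H) = 6·8 − 2² = 44.
det(H) > 0 and tr(H) = 14 > 0, so H is positive definite and the point is a local minimum.

local minimum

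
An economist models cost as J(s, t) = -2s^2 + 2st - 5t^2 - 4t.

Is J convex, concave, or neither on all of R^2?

concave

J is quadratic, so its Hessian is the constant matrix H = [[-4, 2], [2, -10]].
det(H) = 36, tr(H) = -14.
det(H) > 0 and tr(H) < 0, so H is negative definite everywhere: concave.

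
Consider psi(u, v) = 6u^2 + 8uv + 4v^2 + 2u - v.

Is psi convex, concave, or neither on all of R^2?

convex

psi is quadratic, so its Hessian is the constant matrix H = [[12, 8], [8, 8]].
det(H) = 32, tr(H) = 20.
det(H) > 0 and tr(H) > 0, so H is positive definite everywhere: convex.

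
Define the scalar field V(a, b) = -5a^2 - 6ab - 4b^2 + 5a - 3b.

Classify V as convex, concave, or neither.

V is quadratic, so its Hessian is the constant matrix H = [[-10, -6], [-6, -8]].
det(H) = 44, tr(H) = -18.
det(H) > 0 and tr(H) < 0, so H is negative definite everywhere: concave.

concave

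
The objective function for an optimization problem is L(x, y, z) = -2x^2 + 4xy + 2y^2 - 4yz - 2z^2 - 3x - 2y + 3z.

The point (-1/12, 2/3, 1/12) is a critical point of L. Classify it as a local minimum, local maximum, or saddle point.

The Hessian is constant: H = [[-4, 4, 0], [4, 4, -4], [0, -4, -4]].
Leading principal minors: Δ₁ = -4, Δ₂ = -32, Δ₃ = 192.
The minors fit neither the all-positive nor the alternating-sign pattern, so H is indefinite: a saddle point.

saddle point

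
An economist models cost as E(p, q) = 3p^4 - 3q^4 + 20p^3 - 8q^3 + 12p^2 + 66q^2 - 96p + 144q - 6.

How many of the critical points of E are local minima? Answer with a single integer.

2

E separates as a function of p plus a function of q, so ∇E=0 decouples.
∂E/∂p = 12(p - 1)(p + 2)(p + 4) = 0 at p ∈ {-4, -2, 1}; ∂E/∂q = -12(q - 3)(q + 1)(q + 4) = 0 at q ∈ {-4, -1, 3}.
The Hessian is diagonal: diag(E_pp, E_qq). Second derivatives: E_pp(-4)=120, E_pp(-2)=-72, E_pp(1)=180; E_qq(-4)=-252, E_qq(-1)=144, E_qq(3)=-336.
Local minima occur where both diagonal entries positive: (-4, -1), (1, -1). Count: 2.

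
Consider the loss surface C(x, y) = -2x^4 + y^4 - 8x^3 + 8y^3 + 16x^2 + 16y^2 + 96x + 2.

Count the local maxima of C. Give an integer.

C separates as a function of x plus a function of y, so ∇C=0 decouples.
∂C/∂x = -8(x - 2)(x + 2)(x + 3) = 0 at x ∈ {-3, -2, 2}; ∂C/∂y = 4y(y + 2)(y + 4) = 0 at y ∈ {-4, -2, 0}.
The Hessian is diagonal: diag(C_xx, C_yy). Second derivatives: C_xx(-3)=-40, C_xx(-2)=32, C_xx(2)=-160; C_yy(-4)=32, C_yy(-2)=-16, C_yy(0)=32.
Local maxima occur where both diagonal entries negative: (-3, -2), (2, -2). Count: 2.

2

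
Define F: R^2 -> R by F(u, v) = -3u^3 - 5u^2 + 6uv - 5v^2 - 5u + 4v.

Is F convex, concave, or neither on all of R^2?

neither

The term -3u^3 is cubic, so the Hessian is not constant.
∂²F/∂u² = -18u - 10, which takes both signs as u varies (negative for sufficiently large u). A diagonal entry of the Hessian changing sign means the Hessian is neither positive- nor negative-semidefinite on all of R^2.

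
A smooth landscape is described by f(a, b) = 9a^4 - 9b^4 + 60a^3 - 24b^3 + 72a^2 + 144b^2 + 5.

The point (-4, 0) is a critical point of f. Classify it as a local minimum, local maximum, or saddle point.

local minimum

The mixed partial ∂²f/∂a∂b is 0, so the Hessian at any point is diag(f_aa, f_bb) = diag(36(3a^2 + 10a + 4), 36(-3b^2 - 4b + 8)).
At (-4, 0): H = diag(432, 288).
Both eigenvalues are positive, so H is positive definite: a local minimum.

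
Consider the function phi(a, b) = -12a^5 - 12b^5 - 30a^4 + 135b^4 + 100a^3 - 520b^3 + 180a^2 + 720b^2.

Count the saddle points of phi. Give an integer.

8

phi separates as a function of a plus a function of b, so ∇phi=0 decouples.
∂phi/∂a = -60a(a - 2)(a + 1)(a + 3) = 0 at a ∈ {-3, -1, 0, 2}; ∂phi/∂b = -60b(b - 4)(b - 3)(b - 2) = 0 at b ∈ {0, 2, 3, 4}.
The Hessian is diagonal: diag(phi_aa, phi_bb). Second derivatives: phi_aa(-3)=1800, phi_aa(-1)=-360, phi_aa(0)=360, phi_aa(2)=-1800; phi_bb(0)=1440, phi_bb(2)=-240, phi_bb(3)=180, phi_bb(4)=-480.
Saddle points occur where the two diagonal entries have opposite signs: (-3, 2), (-3, 4), (-1, 0), (-1, 3), (0, 2), (0, 4), (2, 0), (2, 3). Count: 8.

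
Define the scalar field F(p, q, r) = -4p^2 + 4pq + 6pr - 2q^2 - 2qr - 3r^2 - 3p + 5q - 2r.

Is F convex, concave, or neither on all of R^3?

concave

F is quadratic, so its Hessian is the constant matrix H = [[-8, 4, 6], [4, -4, -2], [6, -2, -6]].
Leading principal minors: -8, 16, -16.
Signs alternate −, +, − ⇒ H ≺ 0 ⇒ concave.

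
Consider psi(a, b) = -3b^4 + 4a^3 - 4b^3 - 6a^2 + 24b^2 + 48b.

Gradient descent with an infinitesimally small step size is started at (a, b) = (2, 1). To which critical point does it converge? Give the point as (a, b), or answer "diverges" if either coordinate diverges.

(1, -1)

psi is separable, so gradient descent decouples: a follows -∂psi/∂a, b follows -∂psi/∂b.
∂psi/∂a = 12a(a - 1); at a=2 this is 24, so a decreases.
∂psi/∂b = -12(b - 2)(b + 1)(b + 2); at b=1 this is 72, so b decreases.
a converges to its nearest critical value 1 (a local min of the a-part); b converges to -1. The iterate converges to (1, -1).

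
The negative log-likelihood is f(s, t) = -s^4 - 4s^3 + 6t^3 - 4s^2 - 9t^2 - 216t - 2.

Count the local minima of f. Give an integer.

1

f separates as a function of s plus a function of t, so ∇f=0 decouples.
∂f/∂s = -4s(s + 1)(s + 2) = 0 at s ∈ {-2, -1, 0}; ∂f/∂t = 18(t - 4)(t + 3) = 0 at t ∈ {-3, 4}.
The Hessian is diagonal: diag(f_ss, f_tt). Second derivatives: f_ss(-2)=-8, f_ss(-1)=4, f_ss(0)=-8; f_tt(-3)=-126, f_tt(4)=126.
Local minima occur where both diagonal entries positive: (-1, 4). Count: 1.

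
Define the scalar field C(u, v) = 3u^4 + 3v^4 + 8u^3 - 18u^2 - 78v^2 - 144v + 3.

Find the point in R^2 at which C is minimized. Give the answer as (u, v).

C(u,v) separates as P(u) + Q(v) + 3, so its minimum is min P + min Q + 3.
P'(u) = 12u(u - 1)(u + 3) vanishes at u ∈ {-3, 0, 1}; Q'(v) = 12(v - 4)(v + 1)(v + 3) vanishes at v ∈ {-3, -1, 4}.
Local minima of P (where P''>0): P(-3)=-135, P(1)=-7. Local minima of Q: Q(-3)=-27, Q(4)=-1056.
So the global minimum of C is P(-3) + Q(4) + 3 = -135 − 1056 + 3 = -1188, attained at (-3, 4).

(-3, 4)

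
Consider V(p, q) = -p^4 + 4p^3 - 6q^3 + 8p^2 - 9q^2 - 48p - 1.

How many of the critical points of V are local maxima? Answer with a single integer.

2

V separates as a function of p plus a function of q, so ∇V=0 decouples.
∂V/∂p = -4(p - 3)(p - 2)(p + 2) = 0 at p ∈ {-2, 2, 3}; ∂V/∂q = -18q(q + 1) = 0 at q ∈ {-1, 0}.
The Hessian is diagonal: diag(V_pp, V_qq). Second derivatives: V_pp(-2)=-80, V_pp(2)=16, V_pp(3)=-20; V_qq(-1)=18, V_qq(0)=-18.
Local maxima occur where both diagonal entries negative: (-2, 0), (3, 0). Count: 2.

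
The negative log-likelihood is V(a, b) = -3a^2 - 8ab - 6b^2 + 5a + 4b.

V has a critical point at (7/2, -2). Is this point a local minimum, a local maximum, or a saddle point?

local maximum

The Hessian of V is constant: H = [[-6, -8], [-8, -12]].
det(H) = (-6)·(-12) − (-8)² = 8.
det(H) > 0 and tr(H) = -18 < 0, so H is negative definite and the point is a local maximum.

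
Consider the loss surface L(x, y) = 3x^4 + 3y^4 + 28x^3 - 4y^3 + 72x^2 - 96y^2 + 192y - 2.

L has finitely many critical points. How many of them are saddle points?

4

L separates as a function of x plus a function of y, so ∇L=0 decouples.
∂L/∂x = 12x(x + 3)(x + 4) = 0 at x ∈ {-4, -3, 0}; ∂L/∂y = 12(y - 4)(y - 1)(y + 4) = 0 at y ∈ {-4, 1, 4}.
The Hessian is diagonal: diag(L_xx, L_yy). Second derivatives: L_xx(-4)=48, L_xx(-3)=-36, L_xx(0)=144; L_yy(-4)=480, L_yy(1)=-180, L_yy(4)=288.
Saddle points occur where the two diagonal entries have opposite signs: (-4, 1), (-3, -4), (-3, 4), (0, 1). Count: 4.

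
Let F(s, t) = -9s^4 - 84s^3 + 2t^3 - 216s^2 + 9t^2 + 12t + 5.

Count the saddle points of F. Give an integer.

3

F separates as a function of s plus a function of t, so ∇F=0 decouples.
∂F/∂s = -36s(s + 3)(s + 4) = 0 at s ∈ {-4, -3, 0}; ∂F/∂t = 6(t + 1)(t + 2) = 0 at t ∈ {-2, -1}.
The Hessian is diagonal: diag(F_ss, F_tt). Second derivatives: F_ss(-4)=-144, F_ss(-3)=108, F_ss(0)=-432; F_tt(-2)=-6, F_tt(-1)=6.
Saddle points occur where the two diagonal entries have opposite signs: (-4, -1), (-3, -2), (0, -1). Count: 3.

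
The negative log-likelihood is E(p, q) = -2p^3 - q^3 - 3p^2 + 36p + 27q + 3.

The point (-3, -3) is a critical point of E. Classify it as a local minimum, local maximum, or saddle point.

local minimum

The mixed partial ∂²E/∂p∂q is 0, so the Hessian at any point is diag(E_pp, E_qq) = diag(-6(2p + 1), -6q).
At (-3, -3): H = diag(30, 18).
Both eigenvalues are positive, so H is positive definite: a local minimum.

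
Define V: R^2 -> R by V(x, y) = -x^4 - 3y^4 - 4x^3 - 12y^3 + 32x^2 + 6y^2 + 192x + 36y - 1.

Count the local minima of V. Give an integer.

1

V separates as a function of x plus a function of y, so ∇V=0 decouples.
∂V/∂x = -4(x - 4)(x + 3)(x + 4) = 0 at x ∈ {-4, -3, 4}; ∂V/∂y = -12(y - 1)(y + 1)(y + 3) = 0 at y ∈ {-3, -1, 1}.
The Hessian is diagonal: diag(V_xx, V_yy). Second derivatives: V_xx(-4)=-32, V_xx(-3)=28, V_xx(4)=-224; V_yy(-3)=-96, V_yy(-1)=48, V_yy(1)=-96.
Local minima occur where both diagonal entries positive: (-3, -1). Count: 1.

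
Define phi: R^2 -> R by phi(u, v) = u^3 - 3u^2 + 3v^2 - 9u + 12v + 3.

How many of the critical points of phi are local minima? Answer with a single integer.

1

phi separates as a function of u plus a function of v, so ∇phi=0 decouples.
∂phi/∂u = 3(u - 3)(u + 1) = 0 at u ∈ {-1, 3}; ∂phi/∂v = 6(v + 2) = 0 at v ∈ {-2}.
The Hessian is diagonal: diag(phi_uu, phi_vv). Second derivatives: phi_uu(-1)=-12, phi_uu(3)=12; phi_vv(-2)=6.
Local minima occur where both diagonal entries positive: (3, -2). Count: 1.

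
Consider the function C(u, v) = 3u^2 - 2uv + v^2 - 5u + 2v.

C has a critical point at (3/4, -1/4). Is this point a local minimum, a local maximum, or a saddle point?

local minimum

The Hessian of C is constant: H = [[6, -2], [-2, 2]].
det(H) = 6·2 − (-2)² = 8.
det(H) > 0 and tr(H) = 8 > 0, so H is positive definite and the point is a local minimum.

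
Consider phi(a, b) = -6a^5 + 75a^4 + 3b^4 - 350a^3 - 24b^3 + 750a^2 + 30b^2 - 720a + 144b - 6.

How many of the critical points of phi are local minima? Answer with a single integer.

4

phi separates as a function of a plus a function of b, so ∇phi=0 decouples.
∂phi/∂a = -30(a - 4)(a - 3)(a - 2)(a - 1) = 0 at a ∈ {1, 2, 3, 4}; ∂phi/∂b = 12(b - 4)(b - 3)(b + 1) = 0 at b ∈ {-1, 3, 4}.
The Hessian is diagonal: diag(phi_aa, phi_bb). Second derivatives: phi_aa(1)=180, phi_aa(2)=-60, phi_aa(3)=60, phi_aa(4)=-180; phi_bb(-1)=240, phi_bb(3)=-48, phi_bb(4)=60.
Local minima occur where both diagonal entries positive: (1, -1), (1, 4), (3, -1), (3, 4). Count: 4.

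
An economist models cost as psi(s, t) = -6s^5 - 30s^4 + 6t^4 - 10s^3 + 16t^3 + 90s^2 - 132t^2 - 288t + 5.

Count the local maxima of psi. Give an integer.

2

psi separates as a function of s plus a function of t, so ∇psi=0 decouples.
∂psi/∂s = -30s(s - 1)(s + 2)(s + 3) = 0 at s ∈ {-3, -2, 0, 1}; ∂psi/∂t = 24(t - 3)(t + 1)(t + 4) = 0 at t ∈ {-4, -1, 3}.
The Hessian is diagonal: diag(psi_ss, psi_tt). Second derivatives: psi_ss(-3)=360, psi_ss(-2)=-180, psi_ss(0)=180, psi_ss(1)=-360; psi_tt(-4)=504, psi_tt(-1)=-288, psi_tt(3)=672.
Local maxima occur where both diagonal entries negative: (-2, -1), (1, -1). Count: 2.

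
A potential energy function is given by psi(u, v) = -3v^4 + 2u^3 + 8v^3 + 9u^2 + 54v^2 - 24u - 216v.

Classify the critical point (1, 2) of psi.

The mixed partial ∂²psi/∂u∂v is 0, so the Hessian at any point is diag(psi_uu, psi_vv) = diag(6(2u + 3), 12(-3v^2 + 4v + 9)).
At (1, 2): H = diag(30, 60).
Both eigenvalues are positive, so H is positive definite: a local minimum.

local minimum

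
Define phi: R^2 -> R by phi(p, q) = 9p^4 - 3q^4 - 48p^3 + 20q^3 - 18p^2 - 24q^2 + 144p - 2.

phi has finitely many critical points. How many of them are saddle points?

phi separates as a function of p plus a function of q, so ∇phi=0 decouples.
∂phi/∂p = 36(p - 4)(p - 1)(p + 1) = 0 at p ∈ {-1, 1, 4}; ∂phi/∂q = -12q(q - 4)(q - 1) = 0 at q ∈ {0, 1, 4}.
The Hessian is diagonal: diag(phi_pp, phi_qq). Second derivatives: phi_pp(-1)=360, phi_pp(1)=-216, phi_pp(4)=540; phi_qq(0)=-48, phi_qq(1)=36, phi_qq(4)=-144.
Saddle points occur where the two diagonal entries have opposite signs: (-1, 0), (-1, 4), (1, 1), (4, 0), (4, 4). Count: 5.

5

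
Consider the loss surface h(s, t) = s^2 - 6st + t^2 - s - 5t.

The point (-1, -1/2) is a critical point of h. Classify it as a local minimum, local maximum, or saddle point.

The Hessian of h is constant: H = [[2, -6], [-6, 2]].
det(H) = 2·2 − (-6)² = -32.
Since det(H) < 0, H is indefinite and the critical point is a saddle point.

saddle point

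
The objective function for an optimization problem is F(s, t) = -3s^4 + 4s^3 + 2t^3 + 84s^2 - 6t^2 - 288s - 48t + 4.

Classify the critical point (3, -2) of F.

local maximum

The mixed partial ∂²F/∂s∂t is 0, so the Hessian at any point is diag(F_ss, F_tt) = diag(12(-3s^2 + 2s + 14), 12(t - 1)).
At (3, -2): H = diag(-84, -36).
Both eigenvalues are negative, so H is negative definite: a local maximum.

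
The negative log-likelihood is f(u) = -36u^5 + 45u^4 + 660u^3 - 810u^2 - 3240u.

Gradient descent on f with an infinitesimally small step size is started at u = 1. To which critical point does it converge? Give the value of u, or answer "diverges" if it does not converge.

f'(u) = -180(u - 3)(u - 2)(u + 1)(u + 3), so f'(1) = -2880.
Gradient descent moves in the -f' direction, i.e. u is increasing.
The nearest critical point in that direction is u = 2, where f'' = 2700 > 0 (a local minimum). The iterate converges there.

2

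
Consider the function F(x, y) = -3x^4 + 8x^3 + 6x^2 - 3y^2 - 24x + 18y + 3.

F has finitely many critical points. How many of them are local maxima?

2

F separates as a function of x plus a function of y, so ∇F=0 decouples.
∂F/∂x = -12(x - 2)(x - 1)(x + 1) = 0 at x ∈ {-1, 1, 2}; ∂F/∂y = -6(y - 3) = 0 at y ∈ {3}.
The Hessian is diagonal: diag(F_xx, F_yy). Second derivatives: F_xx(-1)=-72, F_xx(1)=24, F_xx(2)=-36; F_yy(3)=-6.
Local maxima occur where both diagonal entries negative: (-1, 3), (2, 3). Count: 2.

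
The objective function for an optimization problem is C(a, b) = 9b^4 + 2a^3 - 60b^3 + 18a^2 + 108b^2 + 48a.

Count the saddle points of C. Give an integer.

C separates as a function of a plus a function of b, so ∇C=0 decouples.
∂C/∂a = 6(a + 2)(a + 4) = 0 at a ∈ {-4, -2}; ∂C/∂b = 36b(b - 3)(b - 2) = 0 at b ∈ {0, 2, 3}.
The Hessian is diagonal: diag(C_aa, C_bb). Second derivatives: C_aa(-4)=-12, C_aa(-2)=12; C_bb(0)=216, C_bb(2)=-72, C_bb(3)=108.
Saddle points occur where the two diagonal entries have opposite signs: (-4, 0), (-4, 3), (-2, 2). Count: 3.

3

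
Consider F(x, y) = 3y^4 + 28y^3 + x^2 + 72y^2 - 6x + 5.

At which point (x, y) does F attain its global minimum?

F(x,y) separates as P(x) + Q(y) + 5, so its minimum is min P + min Q + 5.
P'(x) = 2x - 6 vanishes at x ∈ {3}; Q'(y) = 12y(y + 3)(y + 4) vanishes at y ∈ {-4, -3, 0}.
Local minima of P (where P''>0): P(3)=-9. Local minima of Q: Q(-4)=128, Q(0)=0.
So the global minimum of F is P(3) + Q(0) + 5 = -9 + 0 + 5 = -4, attained at (3, 0).

(3, 0)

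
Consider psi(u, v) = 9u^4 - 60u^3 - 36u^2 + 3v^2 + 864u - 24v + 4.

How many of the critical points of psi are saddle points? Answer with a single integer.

psi separates as a function of u plus a function of v, so ∇psi=0 decouples.
∂psi/∂u = 36(u - 4)(u - 3)(u + 2) = 0 at u ∈ {-2, 3, 4}; ∂psi/∂v = 6(v - 4) = 0 at v ∈ {4}.
The Hessian is diagonal: diag(psi_uu, psi_vv). Second derivatives: psi_uu(-2)=1080, psi_uu(3)=-180, psi_uu(4)=216; psi_vv(4)=6.
Saddle points occur where the two diagonal entries have opposite signs: (3, 4). Count: 1.

1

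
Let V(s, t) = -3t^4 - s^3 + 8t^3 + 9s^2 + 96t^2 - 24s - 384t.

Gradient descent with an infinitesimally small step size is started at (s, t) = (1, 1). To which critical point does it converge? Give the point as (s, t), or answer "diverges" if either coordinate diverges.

(2, 2)

V is separable, so gradient descent decouples: s follows -∂V/∂s, t follows -∂V/∂t.
∂V/∂s = -3(s - 4)(s - 2); at s=1 this is -9, so s increases.
∂V/∂t = -12(t - 4)(t - 2)(t + 4); at t=1 this is -180, so t increases.
s converges to its nearest critical value 2 (a local min of the s-part); t converges to 2. The iterate converges to (2, 2).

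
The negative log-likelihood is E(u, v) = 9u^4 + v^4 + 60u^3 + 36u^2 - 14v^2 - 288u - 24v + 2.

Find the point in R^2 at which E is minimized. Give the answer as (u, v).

E(u,v) separates as P(u) + Q(v) + 2, so its minimum is min P + min Q + 2.
P'(u) = 36(u - 1)(u + 2)(u + 4) vanishes at u ∈ {-4, -2, 1}; Q'(v) = 4(v - 3)(v + 1)(v + 2) vanishes at v ∈ {-2, -1, 3}.
Local minima of P (where P''>0): P(-4)=192, P(1)=-183. Local minima of Q: Q(-2)=8, Q(3)=-117.
So the global minimum of E is P(1) + Q(3) + 2 = -183 − 117 + 2 = -298, attained at (1, 3).

(1, 3)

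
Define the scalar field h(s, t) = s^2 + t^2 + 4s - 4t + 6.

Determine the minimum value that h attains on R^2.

h(s,t) separates as P(s) + Q(t) + 6, so its minimum is min P + min Q + 6.
P'(s) = 2s + 4 vanishes at s ∈ {-2}; Q'(t) = 2(t - 2) vanishes at t ∈ {2}.
Local minima of P (where P''>0): P(-2)=-4. Local minima of Q: Q(2)=-4.
So the global minimum of h is P(-2) + Q(2) + 6 = -4 − 4 + 6 = -2, attained at (-2, 2).

-2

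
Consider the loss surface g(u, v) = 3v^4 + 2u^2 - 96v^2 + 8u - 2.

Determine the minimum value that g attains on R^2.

g(u,v) separates as P(u) + Q(v) − 2, so its minimum is min P + min Q − 2.
P'(u) = 4u + 8 vanishes at u ∈ {-2}; Q'(v) = 12v(v - 4)(v + 4) vanishes at v ∈ {-4, 0, 4}.
Local minima of P (where P''>0): P(-2)=-8. Local minima of Q: Q(-4)=-768, Q(4)=-768.
So the global minimum of g is P(-2) + Q(-4) − 2 = -8 − 768 − 2 = -778, attained at (-2, -4).

-778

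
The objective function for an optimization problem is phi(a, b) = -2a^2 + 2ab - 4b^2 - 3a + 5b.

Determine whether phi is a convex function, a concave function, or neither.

concave

phi is quadratic, so its Hessian is the constant matrix H = [[-4, 2], [2, -8]].
det(H) = 28, tr(H) = -12.
det(H) > 0 and tr(H) < 0, so H is negative definite everywhere: concave.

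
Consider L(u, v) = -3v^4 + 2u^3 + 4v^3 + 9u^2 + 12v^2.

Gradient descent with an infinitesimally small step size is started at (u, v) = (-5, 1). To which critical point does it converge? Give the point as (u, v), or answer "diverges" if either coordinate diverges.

diverges

L is separable, so gradient descent decouples: u follows -∂L/∂u, v follows -∂L/∂v.
∂L/∂u = 6u(u + 3); at u=-5 this is 60, so u decreases.
∂L/∂v = -12v(v - 2)(v + 1); at v=1 this is 24, so v decreases.
The u-coordinate has no critical point in that direction and runs off to infinity.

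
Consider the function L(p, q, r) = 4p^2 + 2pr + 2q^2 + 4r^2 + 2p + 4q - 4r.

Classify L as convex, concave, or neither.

convex

L is quadratic, so its Hessian is the constant matrix H = [[8, 0, 2], [0, 4, 0], [2, 0, 8]].
Leading principal minors: 8, 32, 240.
All positive ⇒ H ≻ 0 ⇒ convex.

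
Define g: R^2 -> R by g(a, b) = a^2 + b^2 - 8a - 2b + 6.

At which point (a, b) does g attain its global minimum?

(4, 1)

g(a,b) separates as P(a) + Q(b) + 6, so its minimum is min P + min Q + 6.
P'(a) = 2a - 8 vanishes at a ∈ {4}; Q'(b) = 2b - 2 vanishes at b ∈ {1}.
Local minima of P (where P''>0): P(4)=-16. Local minima of Q: Q(1)=-1.
So the global minimum of g is P(4) + Q(1) + 6 = -16 − 1 + 6 = -11, attained at (4, 1).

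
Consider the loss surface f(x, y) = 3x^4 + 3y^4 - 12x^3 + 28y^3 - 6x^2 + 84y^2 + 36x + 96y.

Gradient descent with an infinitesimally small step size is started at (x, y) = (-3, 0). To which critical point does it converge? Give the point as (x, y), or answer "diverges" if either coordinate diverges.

(-1, -1)

f is separable, so gradient descent decouples: x follows -∂f/∂x, y follows -∂f/∂y.
∂f/∂x = 12(x - 3)(x - 1)(x + 1); at x=-3 this is -576, so x increases.
∂f/∂y = 12(y + 1)(y + 2)(y + 4); at y=0 this is 96, so y decreases.
x converges to its nearest critical value -1 (a local min of the x-part); y converges to -1. The iterate converges to (-1, -1).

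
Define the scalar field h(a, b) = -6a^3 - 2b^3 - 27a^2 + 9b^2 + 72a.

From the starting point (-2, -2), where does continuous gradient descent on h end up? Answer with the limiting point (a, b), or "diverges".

(-4, 0)

h is separable, so gradient descent decouples: a follows -∂h/∂a, b follows -∂h/∂b.
∂h/∂a = -18(a - 1)(a + 4); at a=-2 this is 108, so a decreases.
∂h/∂b = -6b(b - 3); at b=-2 this is -60, so b increases.
a converges to its nearest critical value -4 (a local min of the a-part); b converges to 0. The iterate converges to (-4, 0).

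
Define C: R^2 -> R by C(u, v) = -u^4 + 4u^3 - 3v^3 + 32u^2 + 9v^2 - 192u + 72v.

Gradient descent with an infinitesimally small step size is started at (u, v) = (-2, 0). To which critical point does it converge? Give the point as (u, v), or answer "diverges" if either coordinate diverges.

C is separable, so gradient descent decouples: u follows -∂C/∂u, v follows -∂C/∂v.
∂C/∂u = -4(u - 4)(u - 3)(u + 4); at u=-2 this is -240, so u increases.
∂C/∂v = -9(v - 4)(v + 2); at v=0 this is 72, so v decreases.
u converges to its nearest critical value 3 (a local min of the u-part); v converges to -2. The iterate converges to (3, -2).

(3, -2)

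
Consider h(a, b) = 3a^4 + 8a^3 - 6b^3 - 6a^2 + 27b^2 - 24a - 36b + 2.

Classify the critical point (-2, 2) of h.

saddle point

The mixed partial ∂²h/∂a∂b is 0, so the Hessian at any point is diag(h_aa, h_bb) = diag(12(3a^2 + 4a - 1), 18(-2b + 3)).
At (-2, 2): H = diag(36, -18).
The eigenvalues have opposite signs, so H is indefinite: a saddle point.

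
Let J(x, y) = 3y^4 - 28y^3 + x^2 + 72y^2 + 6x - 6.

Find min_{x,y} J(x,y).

-15

J(x,y) separates as P(x) + Q(y) − 6, so its minimum is min P + min Q − 6.
P'(x) = 2x + 6 vanishes at x ∈ {-3}; Q'(y) = 12y(y - 4)(y - 3) vanishes at y ∈ {0, 3, 4}.
Local minima of P (where P''>0): P(-3)=-9. Local minima of Q: Q(0)=0, Q(4)=128.
So the global minimum of J is P(-3) + Q(0) − 6 = -9 + 0 − 6 = -15, attained at (-3, 0).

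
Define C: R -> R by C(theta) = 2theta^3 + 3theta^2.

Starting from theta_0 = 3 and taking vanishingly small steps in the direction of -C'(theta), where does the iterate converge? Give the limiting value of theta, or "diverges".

0

C'(theta) = 6theta(theta + 1), so C'(3) = 72.
Gradient descent moves in the -C' direction, i.e. theta is decreasing.
The nearest critical point in that direction is theta = 0, where C'' = 6 > 0 (a local minimum). The iterate converges there.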